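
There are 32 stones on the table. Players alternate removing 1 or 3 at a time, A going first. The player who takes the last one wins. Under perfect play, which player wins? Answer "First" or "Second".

Second

i:   0  1  2  3  4  5  6  7  8  9 10 11 12 13 14 15 16 17 18 19 20 21 22 23 24 25 26 27 28 29 30 31 32
     L  W  L  W  L  W  L  W  L  W  L  W  L  W  L  W  L  W  L  W  L  W  L  W  L  W  L  W  L  W  L  W  L
Position 32 is L, so the second player wins.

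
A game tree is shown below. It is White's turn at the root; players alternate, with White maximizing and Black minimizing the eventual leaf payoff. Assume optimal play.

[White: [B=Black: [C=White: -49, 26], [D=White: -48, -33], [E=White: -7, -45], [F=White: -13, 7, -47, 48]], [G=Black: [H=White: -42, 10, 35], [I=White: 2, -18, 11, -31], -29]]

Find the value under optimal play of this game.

-29

C (White): max(-49, 26) = 26
D (White): max(-48, -33) = -33
E (White): max(-7, -45) = -7
F (White): max(-13, 7, -47, 48) = 48
B (Black): min(26, -33, -7, 48) = -33
H (White): max(-42, 10, 35) = 35
I (White): max(2, -18, 11, -31) = 11
G (Black): min(35, 11, -29) = -29
Root (White): max(-33, -29) = -29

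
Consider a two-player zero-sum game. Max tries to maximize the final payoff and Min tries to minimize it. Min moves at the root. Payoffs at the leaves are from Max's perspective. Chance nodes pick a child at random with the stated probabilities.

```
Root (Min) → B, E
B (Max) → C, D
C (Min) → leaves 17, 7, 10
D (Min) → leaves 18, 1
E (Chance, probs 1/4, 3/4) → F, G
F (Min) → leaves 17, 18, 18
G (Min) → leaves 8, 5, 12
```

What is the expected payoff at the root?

C (Min): min(17, 7, 10) = 7
D (Min): min(18, 1) = 1
B (Max): max(7, 1) = 7
F (Min): min(17, 18, 18) = 17
G (Min): min(8, 5, 12) = 5
E (Chance): 1/4·17 + 3/4·5 = 8
Root (Min): min(7, 8) = 7

7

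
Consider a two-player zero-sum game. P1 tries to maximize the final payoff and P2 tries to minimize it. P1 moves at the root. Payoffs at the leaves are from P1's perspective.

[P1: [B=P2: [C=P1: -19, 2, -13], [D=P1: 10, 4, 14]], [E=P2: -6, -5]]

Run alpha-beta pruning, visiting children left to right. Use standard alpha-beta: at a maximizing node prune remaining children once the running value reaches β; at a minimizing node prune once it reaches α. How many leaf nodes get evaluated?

C [α=-∞,β=+∞]: v=2
D [α=-∞,β=2]: v=10 after child 1 ≥ β → β-cutoff, skip 2
B [α=-∞,β=+∞]: v=2
E [α=2,β=+∞]: v=-6 after child 1 ≤ α → α-cutoff, skip 1
Root [α=-∞,β=+∞]: v=2
Leaves evaluated: 5 of 8.

5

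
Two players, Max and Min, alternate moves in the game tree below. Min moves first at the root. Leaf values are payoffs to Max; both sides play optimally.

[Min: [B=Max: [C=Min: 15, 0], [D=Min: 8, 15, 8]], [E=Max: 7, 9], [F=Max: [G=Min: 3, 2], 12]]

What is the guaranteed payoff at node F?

12

G: min(3, 2) = 2
F: max(2, 12) = 12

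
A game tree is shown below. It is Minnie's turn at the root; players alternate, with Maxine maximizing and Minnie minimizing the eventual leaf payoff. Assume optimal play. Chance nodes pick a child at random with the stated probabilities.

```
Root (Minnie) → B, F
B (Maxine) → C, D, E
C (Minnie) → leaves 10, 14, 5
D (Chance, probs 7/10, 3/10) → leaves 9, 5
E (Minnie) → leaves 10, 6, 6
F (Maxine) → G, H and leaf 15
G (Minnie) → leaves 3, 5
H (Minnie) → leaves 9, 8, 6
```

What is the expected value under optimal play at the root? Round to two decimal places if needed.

C (Minnie): min(10, 14, 5) = 5
D (Chance): 7/10·9 + 3/10·5 = 7.8
E (Minnie): min(10, 6, 6) = 6
B (Maxine): max(5, 7.8, 6) = 7.8
G (Minnie): min(3, 5) = 3
H (Minnie): min(9, 8, 6) = 6
F (Maxine): max(3, 6, 15) = 15
Root (Minnie): min(7.8, 15) = 7.8

7.8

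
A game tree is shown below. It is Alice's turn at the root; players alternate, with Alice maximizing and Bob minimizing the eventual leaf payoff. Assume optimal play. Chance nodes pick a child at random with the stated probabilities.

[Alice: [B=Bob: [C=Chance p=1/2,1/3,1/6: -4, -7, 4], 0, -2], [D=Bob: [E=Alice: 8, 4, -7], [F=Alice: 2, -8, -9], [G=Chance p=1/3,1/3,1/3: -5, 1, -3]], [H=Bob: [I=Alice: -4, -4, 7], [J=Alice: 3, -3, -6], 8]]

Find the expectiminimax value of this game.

3

C (Chance): 1/2·-4 + 1/3·-7 + 1/6·4 = -3.67
B (Bob): min(-3.67, 0, -2) = -3.67
E (Alice): max(8, 4, -7) = 8
F (Alice): max(2, -8, -9) = 2
G (Chance): 1/3·-5 + 1/3·1 + 1/3·-3 = -2.33
D (Bob): min(8, 2, -2.33) = -2.33
I (Alice): max(-4, -4, 7) = 7
J (Alice): max(3, -3, -6) = 3
H (Bob): min(7, 3, 8) = 3
Root (Alice): max(-3.67, -2.33, 3) = 3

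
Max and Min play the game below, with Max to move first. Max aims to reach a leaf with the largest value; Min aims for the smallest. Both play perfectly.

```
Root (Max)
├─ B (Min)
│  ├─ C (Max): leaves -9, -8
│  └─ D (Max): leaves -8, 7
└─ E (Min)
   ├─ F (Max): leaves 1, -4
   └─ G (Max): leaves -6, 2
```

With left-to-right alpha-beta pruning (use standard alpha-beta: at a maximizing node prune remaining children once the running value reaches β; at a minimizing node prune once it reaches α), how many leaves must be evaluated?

C [α=-∞,β=+∞]: v=-8
D [α=-∞,β=-8]: v=-8 after child 1 ≥ β → β-cutoff, skip 1
B [α=-∞,β=+∞]: v=-8
F [α=-8,β=+∞]: v=1
G [α=-8,β=1]: v=2
E [α=-8,β=+∞]: v=1
Root [α=-∞,β=+∞]: v=1
Leaves evaluated: 7 of 8.

7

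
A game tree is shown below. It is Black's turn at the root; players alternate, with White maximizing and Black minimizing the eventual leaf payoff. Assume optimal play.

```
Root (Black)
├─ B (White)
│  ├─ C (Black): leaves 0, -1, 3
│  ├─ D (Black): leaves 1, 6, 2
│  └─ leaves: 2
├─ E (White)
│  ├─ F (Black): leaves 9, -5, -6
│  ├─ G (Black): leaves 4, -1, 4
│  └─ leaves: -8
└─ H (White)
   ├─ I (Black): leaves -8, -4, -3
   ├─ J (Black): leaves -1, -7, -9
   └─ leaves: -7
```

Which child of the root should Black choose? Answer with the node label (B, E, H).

C (Black): min(0, -1, 3) = -1
D (Black): min(1, 6, 2) = 1
B (White): max(-1, 1, 2) = 2
F (Black): min(9, -5, -6) = -6
G (Black): min(4, -1, 4) = -1
E (White): max(-6, -1, -8) = -1
I (Black): min(-8, -4, -3) = -8
J (Black): min(-1, -7, -9) = -9
H (White): max(-8, -9, -7) = -7
Root (Black): min(2, -1, -7) = -7
Black picks the child with the lowest value: H (value -7).

H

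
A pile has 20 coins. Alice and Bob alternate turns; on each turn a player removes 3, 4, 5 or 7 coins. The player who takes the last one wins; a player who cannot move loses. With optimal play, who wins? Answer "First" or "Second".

Second

Mark each pile size as W (mover wins) or L (mover loses):
i:   0  1  2  3  4  5  6  7  8  9 10 11 12 13 14 15 16 17 18 19 20
     L  L  L  W  W  W  W  W  W  W  L  L  L  W  W  W  W  W  W  W  L
Position 20 is L, so the second player wins.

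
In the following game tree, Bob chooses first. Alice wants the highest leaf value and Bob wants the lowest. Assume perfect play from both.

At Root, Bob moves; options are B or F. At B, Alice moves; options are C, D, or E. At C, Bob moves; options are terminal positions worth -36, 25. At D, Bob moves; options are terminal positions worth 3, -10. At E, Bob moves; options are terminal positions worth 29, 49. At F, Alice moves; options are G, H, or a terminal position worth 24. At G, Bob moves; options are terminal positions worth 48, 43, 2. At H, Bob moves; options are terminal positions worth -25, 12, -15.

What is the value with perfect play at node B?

C: min(-36, 25) = -36
D: min(3, -10) = -10
E: min(29, 49) = 29
B: max(-36, -10, 29) = 29

29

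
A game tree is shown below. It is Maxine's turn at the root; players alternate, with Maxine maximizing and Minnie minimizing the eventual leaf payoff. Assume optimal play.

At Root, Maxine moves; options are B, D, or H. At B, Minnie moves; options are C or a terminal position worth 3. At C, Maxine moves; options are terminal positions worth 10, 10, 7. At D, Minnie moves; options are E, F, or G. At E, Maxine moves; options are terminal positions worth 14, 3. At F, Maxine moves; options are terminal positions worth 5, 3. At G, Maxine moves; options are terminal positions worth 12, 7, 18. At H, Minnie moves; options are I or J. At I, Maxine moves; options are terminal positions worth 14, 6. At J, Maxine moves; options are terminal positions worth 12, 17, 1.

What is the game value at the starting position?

C (Maxine): max(10, 10, 7) = 10
B (Minnie): min(10, 3) = 3
E (Maxine): max(14, 3) = 14
F (Maxine): max(5, 3) = 5
G (Maxine): max(12, 7, 18) = 18
D (Minnie): min(14, 5, 18) = 5
I (Maxine): max(14, 6) = 14
J (Maxine): max(12, 17, 1) = 17
H (Minnie): min(14, 17) = 14
Root (Maxine): max(3, 5, 14) = 14

14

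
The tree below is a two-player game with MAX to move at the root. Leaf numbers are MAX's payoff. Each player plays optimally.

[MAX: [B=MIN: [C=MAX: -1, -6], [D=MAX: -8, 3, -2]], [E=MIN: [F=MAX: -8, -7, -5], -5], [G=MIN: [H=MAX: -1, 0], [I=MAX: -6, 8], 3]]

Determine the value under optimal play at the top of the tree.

0

C (MAX): max(-1, -6) = -1
D (MAX): max(-8, 3, -2) = 3
B (MIN): min(-1, 3) = -1
F (MAX): max(-8, -7, -5) = -5
E (MIN): min(-5, -5) = -5
H (MAX): max(-1, 0) = 0
I (MAX): max(-6, 8) = 8
G (MIN): min(0, 8, 3) = 0
Root (MAX): max(-1, -5, 0) = 0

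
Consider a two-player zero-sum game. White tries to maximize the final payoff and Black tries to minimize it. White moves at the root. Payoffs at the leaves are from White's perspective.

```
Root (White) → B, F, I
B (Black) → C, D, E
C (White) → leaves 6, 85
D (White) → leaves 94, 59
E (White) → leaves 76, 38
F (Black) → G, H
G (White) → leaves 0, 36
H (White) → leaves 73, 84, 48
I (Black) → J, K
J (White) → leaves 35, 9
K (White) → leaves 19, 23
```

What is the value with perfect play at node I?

23

J: max(35, 9) = 35
K: max(19, 23) = 23
I: min(35, 23) = 23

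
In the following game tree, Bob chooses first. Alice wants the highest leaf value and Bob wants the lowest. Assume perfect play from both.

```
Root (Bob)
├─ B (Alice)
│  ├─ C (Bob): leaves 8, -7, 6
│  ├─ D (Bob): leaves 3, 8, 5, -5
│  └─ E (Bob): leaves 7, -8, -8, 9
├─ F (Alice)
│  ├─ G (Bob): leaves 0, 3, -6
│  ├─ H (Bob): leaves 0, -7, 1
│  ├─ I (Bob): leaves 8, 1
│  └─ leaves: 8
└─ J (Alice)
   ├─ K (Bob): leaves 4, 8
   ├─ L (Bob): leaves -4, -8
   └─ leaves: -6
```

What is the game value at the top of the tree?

-5

C (Bob): min(8, -7, 6) = -7
D (Bob): min(3, 8, 5, -5) = -5
E (Bob): min(7, -8, -8, 9) = -8
B (Alice): max(-7, -5, -8) = -5
G (Bob): min(0, 3, -6) = -6
H (Bob): min(0, -7, 1) = -7
I (Bob): min(8, 1) = 1
F (Alice): max(-6, -7, 1, 8) = 8
K (Bob): min(4, 8) = 4
L (Bob): min(-4, -8) = -8
J (Alice): max(4, -8, -6) = 4
Root (Bob): min(-5, 8, 4) = -5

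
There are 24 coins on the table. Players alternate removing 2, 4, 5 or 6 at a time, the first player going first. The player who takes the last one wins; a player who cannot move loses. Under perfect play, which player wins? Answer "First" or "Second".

Second

Mark each pile size as W (mover wins) or L (mover loses):
i:   0  1  2  3  4  5  6  7  8  9 10 11 12 13 14 15 16 17 18 19 20 21 22 23 24
     L  L  W  W  W  W  W  W  L  L  W  W  W  W  W  W  L  L  W  W  W  W  W  W  L
Position 24 is L, so the second player wins.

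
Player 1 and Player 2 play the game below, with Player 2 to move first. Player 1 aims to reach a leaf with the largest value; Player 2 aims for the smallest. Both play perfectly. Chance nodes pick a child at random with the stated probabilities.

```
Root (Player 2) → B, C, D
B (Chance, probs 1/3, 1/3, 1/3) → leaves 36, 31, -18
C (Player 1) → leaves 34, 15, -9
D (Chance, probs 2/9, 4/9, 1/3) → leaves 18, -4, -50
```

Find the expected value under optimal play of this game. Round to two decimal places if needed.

-14.44

B (Chance): 1/3·36 + 1/3·31 + 1/3·-18 = 16.33
C (Player 1): max(34, 15, -9) = 34
D (Chance): 2/9·18 + 4/9·-4 + 1/3·-50 = -14.44
Root (Player 2): min(16.33, 34, -14.44) = -14.44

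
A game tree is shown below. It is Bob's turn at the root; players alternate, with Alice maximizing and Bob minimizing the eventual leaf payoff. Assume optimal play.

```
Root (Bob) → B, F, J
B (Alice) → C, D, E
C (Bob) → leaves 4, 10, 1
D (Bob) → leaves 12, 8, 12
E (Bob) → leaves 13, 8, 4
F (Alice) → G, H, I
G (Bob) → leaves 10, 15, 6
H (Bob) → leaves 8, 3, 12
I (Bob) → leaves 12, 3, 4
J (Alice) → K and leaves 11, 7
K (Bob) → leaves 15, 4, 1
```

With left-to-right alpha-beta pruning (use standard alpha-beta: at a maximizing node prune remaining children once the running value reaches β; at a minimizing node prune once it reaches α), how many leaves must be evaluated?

19

C [α=-∞,β=+∞]: v=1
D [α=1,β=+∞]: v=8
E [α=8,β=+∞]: v=8 after child 2 ≤ α → α-cutoff, skip 1
B [α=-∞,β=+∞]: v=8
G [α=-∞,β=8]: v=6
H [α=6,β=8]: v=3 after child 2 ≤ α → α-cutoff, skip 1
I [α=6,β=8]: v=3 after child 2 ≤ α → α-cutoff, skip 1
F [α=-∞,β=8]: v=6
K [α=-∞,β=6]: v=1
J [α=-∞,β=6]: v=11 after child 2 ≥ β → β-cutoff, skip 1
Root [α=-∞,β=+∞]: v=6
Leaves evaluated: 19 of 23.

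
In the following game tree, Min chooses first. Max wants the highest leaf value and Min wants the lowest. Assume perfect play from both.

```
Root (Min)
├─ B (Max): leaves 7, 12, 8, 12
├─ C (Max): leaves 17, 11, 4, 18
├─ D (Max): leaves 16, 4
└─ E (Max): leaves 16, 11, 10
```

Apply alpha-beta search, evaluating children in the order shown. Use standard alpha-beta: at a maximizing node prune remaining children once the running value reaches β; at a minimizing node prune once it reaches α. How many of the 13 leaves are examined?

B [α=-∞,β=+∞]: v=12
C [α=-∞,β=12]: v=17 after child 1 ≥ β → β-cutoff, skip 3
D [α=-∞,β=12]: v=16 after child 1 ≥ β → β-cutoff, skip 1
E [α=-∞,β=12]: v=16 after child 1 ≥ β → β-cutoff, skip 2
Root [α=-∞,β=+∞]: v=12
Leaves evaluated: 7 of 13.

7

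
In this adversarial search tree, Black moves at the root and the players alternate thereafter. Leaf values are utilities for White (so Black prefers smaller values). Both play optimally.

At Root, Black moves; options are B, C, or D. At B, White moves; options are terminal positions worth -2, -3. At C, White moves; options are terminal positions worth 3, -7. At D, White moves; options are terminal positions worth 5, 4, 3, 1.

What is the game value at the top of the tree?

-2

B (White): max(-2, -3) = -2
C (White): max(3, -7) = 3
D (White): max(5, 4, 3, 1) = 5
Root (Black): min(-2, 3, 5) = -2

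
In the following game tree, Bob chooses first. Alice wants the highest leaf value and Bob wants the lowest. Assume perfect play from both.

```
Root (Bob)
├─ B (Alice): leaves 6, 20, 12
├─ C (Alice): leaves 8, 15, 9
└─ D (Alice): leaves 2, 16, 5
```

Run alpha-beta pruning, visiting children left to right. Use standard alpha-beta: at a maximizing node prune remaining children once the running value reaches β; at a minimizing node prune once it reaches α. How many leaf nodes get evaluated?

8

B [α=-∞,β=+∞]: v=20
C [α=-∞,β=20]: v=15
D [α=-∞,β=15]: v=16 after child 2 ≥ β → β-cutoff, skip 1
Root [α=-∞,β=+∞]: v=15
Leaves evaluated: 8 of 9.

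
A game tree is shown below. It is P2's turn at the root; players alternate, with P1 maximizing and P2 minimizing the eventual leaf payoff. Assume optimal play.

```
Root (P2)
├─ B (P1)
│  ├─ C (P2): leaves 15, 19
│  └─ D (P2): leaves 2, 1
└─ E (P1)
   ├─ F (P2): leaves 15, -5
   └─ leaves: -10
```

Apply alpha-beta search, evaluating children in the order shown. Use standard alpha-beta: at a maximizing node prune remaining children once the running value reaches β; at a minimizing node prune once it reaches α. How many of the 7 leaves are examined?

6

C [α=-∞,β=+∞]: v=15
D [α=15,β=+∞]: v=2 after child 1 ≤ α → α-cutoff, skip 1
B [α=-∞,β=+∞]: v=15
F [α=-∞,β=15]: v=-5
E [α=-∞,β=15]: v=-5
Root [α=-∞,β=+∞]: v=-5
Leaves evaluated: 6 of 7.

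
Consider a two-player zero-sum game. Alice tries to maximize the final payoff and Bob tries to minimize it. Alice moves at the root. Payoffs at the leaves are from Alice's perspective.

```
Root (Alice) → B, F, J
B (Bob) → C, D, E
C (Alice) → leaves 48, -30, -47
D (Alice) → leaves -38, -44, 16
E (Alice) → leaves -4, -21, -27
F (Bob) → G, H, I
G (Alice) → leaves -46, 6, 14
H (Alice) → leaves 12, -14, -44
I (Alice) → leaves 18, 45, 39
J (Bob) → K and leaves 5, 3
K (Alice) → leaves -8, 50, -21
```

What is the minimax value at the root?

12

C (Alice): max(48, -30, -47) = 48
D (Alice): max(-38, -44, 16) = 16
E (Alice): max(-4, -21, -27) = -4
B (Bob): min(48, 16, -4) = -4
G (Alice): max(-46, 6, 14) = 14
H (Alice): max(12, -14, -44) = 12
I (Alice): max(18, 45, 39) = 45
F (Bob): min(14, 12, 45) = 12
K (Alice): max(-8, 50, -21) = 50
J (Bob): min(50, 5, 3) = 3
Root (Alice): max(-4, 12, 3) = 12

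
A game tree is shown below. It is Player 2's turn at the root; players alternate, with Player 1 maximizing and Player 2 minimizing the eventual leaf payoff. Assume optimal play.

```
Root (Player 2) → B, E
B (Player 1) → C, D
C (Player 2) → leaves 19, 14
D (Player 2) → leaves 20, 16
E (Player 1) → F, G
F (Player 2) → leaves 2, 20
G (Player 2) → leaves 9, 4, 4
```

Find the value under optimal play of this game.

4

C (Player 2): min(19, 14) = 14
D (Player 2): min(20, 16) = 16
B (Player 1): max(14, 16) = 16
F (Player 2): min(2, 20) = 2
G (Player 2): min(9, 4, 4) = 4
E (Player 1): max(2, 4) = 4
Root (Player 2): min(16, 4) = 4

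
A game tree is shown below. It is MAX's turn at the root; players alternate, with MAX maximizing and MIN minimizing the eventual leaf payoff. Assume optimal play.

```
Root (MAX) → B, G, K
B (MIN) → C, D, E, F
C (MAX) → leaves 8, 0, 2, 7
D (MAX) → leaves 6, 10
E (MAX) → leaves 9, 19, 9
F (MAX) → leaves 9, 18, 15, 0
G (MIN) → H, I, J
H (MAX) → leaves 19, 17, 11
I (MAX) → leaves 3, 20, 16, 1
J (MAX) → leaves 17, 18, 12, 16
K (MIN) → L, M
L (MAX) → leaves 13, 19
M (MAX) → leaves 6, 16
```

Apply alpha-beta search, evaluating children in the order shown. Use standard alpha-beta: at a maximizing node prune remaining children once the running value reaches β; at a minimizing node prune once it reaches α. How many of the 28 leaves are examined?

21

C [α=-∞,β=+∞]: v=8
D [α=-∞,β=8]: v=10
E [α=-∞,β=8]: v=9 after child 1 ≥ β → β-cutoff, skip 2
F [α=-∞,β=8]: v=9 after child 1 ≥ β → β-cutoff, skip 3
B [α=-∞,β=+∞]: v=8
H [α=8,β=+∞]: v=19
I [α=8,β=19]: v=20 after child 2 ≥ β → β-cutoff, skip 2
J [α=8,β=19]: v=18
G [α=8,β=+∞]: v=18
L [α=18,β=+∞]: v=19
M [α=18,β=19]: v=16
K [α=18,β=+∞]: v=16
Root [α=-∞,β=+∞]: v=18
Leaves evaluated: 21 of 28.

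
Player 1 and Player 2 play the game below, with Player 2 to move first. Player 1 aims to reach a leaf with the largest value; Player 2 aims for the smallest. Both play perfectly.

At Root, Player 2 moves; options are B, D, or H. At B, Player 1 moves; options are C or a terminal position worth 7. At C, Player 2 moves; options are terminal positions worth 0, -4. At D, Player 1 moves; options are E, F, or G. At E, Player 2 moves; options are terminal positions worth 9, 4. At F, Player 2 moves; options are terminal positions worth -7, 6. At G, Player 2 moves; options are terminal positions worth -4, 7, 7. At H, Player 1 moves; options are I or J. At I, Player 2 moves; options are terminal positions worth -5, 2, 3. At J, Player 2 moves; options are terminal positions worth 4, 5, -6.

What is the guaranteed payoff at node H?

-5

I: min(-5, 2, 3) = -5
J: min(4, 5, -6) = -6
H: max(-5, -6) = -5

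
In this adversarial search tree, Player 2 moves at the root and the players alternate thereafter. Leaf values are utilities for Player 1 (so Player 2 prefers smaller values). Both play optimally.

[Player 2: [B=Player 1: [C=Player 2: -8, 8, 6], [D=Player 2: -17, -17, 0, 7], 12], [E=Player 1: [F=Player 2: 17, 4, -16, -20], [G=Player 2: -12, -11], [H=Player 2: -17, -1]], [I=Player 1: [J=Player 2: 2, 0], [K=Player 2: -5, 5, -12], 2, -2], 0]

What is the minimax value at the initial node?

C (Player 2): min(-8, 8, 6) = -8
D (Player 2): min(-17, -17, 0, 7) = -17
B (Player 1): max(-8, -17, 12) = 12
F (Player 2): min(17, 4, -16, -20) = -20
G (Player 2): min(-12, -11) = -12
H (Player 2): min(-17, -1) = -17
E (Player 1): max(-20, -12, -17) = -12
J (Player 2): min(2, 0) = 0
K (Player 2): min(-5, 5, -12) = -12
I (Player 1): max(0, -12, 2, -2) = 2
Root (Player 2): min(12, -12, 2, 0) = -12

-12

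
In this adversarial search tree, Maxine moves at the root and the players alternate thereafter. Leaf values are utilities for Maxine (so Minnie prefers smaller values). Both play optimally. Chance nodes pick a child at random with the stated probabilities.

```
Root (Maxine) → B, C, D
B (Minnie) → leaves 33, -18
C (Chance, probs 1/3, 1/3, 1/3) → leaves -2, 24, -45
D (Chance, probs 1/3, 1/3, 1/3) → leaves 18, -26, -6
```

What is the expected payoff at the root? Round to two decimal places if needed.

-4.67

B (Minnie): min(33, -18) = -18
C (Chance): 1/3·-2 + 1/3·24 + 1/3·-45 = -7.67
D (Chance): 1/3·18 + 1/3·-26 + 1/3·-6 = -4.67
Root (Maxine): max(-18, -7.67, -4.67) = -4.67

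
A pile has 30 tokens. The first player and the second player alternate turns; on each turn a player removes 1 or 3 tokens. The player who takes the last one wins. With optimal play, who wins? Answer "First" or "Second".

Second

Mark each pile size as W (mover wins) or L (mover loses):
i:   0  1  2  3  4  5  6  7  8  9 10 11 12 13 14 15 16 17 18 19 20 21 22 23 24 25 26 27 28 29 30
     L  W  L  W  L  W  L  W  L  W  L  W  L  W  L  W  L  W  L  W  L  W  L  W  L  W  L  W  L  W  L
Position 30 is L, so the second player wins.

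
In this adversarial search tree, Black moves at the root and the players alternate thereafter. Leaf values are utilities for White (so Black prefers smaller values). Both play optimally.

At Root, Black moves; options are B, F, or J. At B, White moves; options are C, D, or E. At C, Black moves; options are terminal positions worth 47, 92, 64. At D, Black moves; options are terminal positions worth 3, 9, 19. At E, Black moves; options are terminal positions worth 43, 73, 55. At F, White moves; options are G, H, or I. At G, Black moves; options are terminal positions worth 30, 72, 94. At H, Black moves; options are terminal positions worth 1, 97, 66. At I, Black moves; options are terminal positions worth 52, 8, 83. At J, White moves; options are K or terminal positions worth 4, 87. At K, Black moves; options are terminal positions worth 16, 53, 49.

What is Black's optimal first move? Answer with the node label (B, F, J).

C (Black): min(47, 92, 64) = 47
D (Black): min(3, 9, 19) = 3
E (Black): min(43, 73, 55) = 43
B (White): max(47, 3, 43) = 47
G (Black): min(30, 72, 94) = 30
H (Black): min(1, 97, 66) = 1
I (Black): min(52, 8, 83) = 8
F (White): max(30, 1, 8) = 30
K (Black): min(16, 53, 49) = 16
J (White): max(16, 4, 87) = 87
Root (Black): min(47, 30, 87) = 30
Black picks the child with the lowest value: F (value 30).

F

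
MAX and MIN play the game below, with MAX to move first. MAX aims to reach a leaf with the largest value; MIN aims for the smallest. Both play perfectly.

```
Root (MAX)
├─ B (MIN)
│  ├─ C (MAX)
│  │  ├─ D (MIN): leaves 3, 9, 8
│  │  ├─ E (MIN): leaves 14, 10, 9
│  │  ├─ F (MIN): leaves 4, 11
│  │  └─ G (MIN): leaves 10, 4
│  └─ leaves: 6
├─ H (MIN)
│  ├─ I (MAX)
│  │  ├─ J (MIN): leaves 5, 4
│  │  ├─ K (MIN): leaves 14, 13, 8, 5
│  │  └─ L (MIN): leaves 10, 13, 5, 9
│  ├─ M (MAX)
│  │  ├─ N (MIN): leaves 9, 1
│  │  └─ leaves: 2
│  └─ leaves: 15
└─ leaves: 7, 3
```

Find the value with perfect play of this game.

D (MIN): min(3, 9, 8) = 3
E (MIN): min(14, 10, 9) = 9
F (MIN): min(4, 11) = 4
G (MIN): min(10, 4) = 4
C (MAX): max(3, 9, 4, 4) = 9
B (MIN): min(9, 6) = 6
J (MIN): min(5, 4) = 4
K (MIN): min(14, 13, 8, 5) = 5
L (MIN): min(10, 13, 5, 9) = 5
I (MAX): max(4, 5, 5) = 5
N (MIN): min(9, 1) = 1
M (MAX): max(1, 2) = 2
H (MIN): min(5, 2, 15) = 2
Root (MAX): max(6, 2, 7, 3) = 7

7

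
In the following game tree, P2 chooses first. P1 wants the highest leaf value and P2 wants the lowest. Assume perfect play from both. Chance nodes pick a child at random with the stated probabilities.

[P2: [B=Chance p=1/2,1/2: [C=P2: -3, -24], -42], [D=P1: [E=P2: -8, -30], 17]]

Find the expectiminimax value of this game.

-33

C (P2): min(-3, -24) = -24
B (Chance): 1/2·-24 + 1/2·-42 = -33
E (P2): min(-8, -30) = -30
D (P1): max(-30, 17) = 17
Root (P2): min(-33, 17) = -33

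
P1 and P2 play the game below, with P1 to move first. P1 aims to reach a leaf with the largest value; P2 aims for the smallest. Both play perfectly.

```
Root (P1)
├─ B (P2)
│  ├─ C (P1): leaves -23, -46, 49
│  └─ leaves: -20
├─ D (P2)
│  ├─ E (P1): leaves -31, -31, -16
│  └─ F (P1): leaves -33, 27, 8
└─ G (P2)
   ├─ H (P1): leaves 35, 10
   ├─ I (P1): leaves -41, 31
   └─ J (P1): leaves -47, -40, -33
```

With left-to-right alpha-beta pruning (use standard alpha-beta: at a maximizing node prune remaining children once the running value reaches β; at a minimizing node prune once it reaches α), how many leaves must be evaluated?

C [α=-∞,β=+∞]: v=49
B [α=-∞,β=+∞]: v=-20
E [α=-20,β=+∞]: v=-16
F [α=-20,β=-16]: v=27 after child 2 ≥ β → β-cutoff, skip 1
D [α=-20,β=+∞]: v=-16
H [α=-16,β=+∞]: v=35
I [α=-16,β=35]: v=31
J [α=-16,β=31]: v=-33
G [α=-16,β=+∞]: v=-33
Root [α=-∞,β=+∞]: v=-16
Leaves evaluated: 16 of 17.

16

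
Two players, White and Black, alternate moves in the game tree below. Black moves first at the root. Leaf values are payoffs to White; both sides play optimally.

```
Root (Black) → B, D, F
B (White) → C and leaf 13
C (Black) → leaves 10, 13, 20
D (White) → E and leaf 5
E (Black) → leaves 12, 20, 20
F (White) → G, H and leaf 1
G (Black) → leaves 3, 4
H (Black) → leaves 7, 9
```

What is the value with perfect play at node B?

13

C: min(10, 13, 20) = 10
B: max(10, 13) = 13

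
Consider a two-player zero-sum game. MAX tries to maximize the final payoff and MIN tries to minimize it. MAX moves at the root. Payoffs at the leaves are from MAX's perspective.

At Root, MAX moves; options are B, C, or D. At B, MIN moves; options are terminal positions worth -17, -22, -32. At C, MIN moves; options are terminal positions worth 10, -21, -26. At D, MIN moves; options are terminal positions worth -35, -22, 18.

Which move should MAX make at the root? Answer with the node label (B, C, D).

C

B (MIN): min(-17, -22, -32) = -32
C (MIN): min(10, -21, -26) = -26
D (MIN): min(-35, -22, 18) = -35
Root (MAX): max(-32, -26, -35) = -26
MAX picks the child with the highest value: C (value -26).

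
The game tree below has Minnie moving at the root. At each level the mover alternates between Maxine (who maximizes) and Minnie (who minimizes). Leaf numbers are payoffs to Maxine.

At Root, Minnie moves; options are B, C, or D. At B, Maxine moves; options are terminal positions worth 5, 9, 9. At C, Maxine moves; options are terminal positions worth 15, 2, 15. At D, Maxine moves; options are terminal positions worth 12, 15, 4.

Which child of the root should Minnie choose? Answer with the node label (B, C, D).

B

B (Maxine): max(5, 9, 9) = 9
C (Maxine): max(15, 2, 15) = 15
D (Maxine): max(12, 15, 4) = 15
Root (Minnie): min(9, 15, 15) = 9
Minnie picks the child with the lowest value: B (value 9).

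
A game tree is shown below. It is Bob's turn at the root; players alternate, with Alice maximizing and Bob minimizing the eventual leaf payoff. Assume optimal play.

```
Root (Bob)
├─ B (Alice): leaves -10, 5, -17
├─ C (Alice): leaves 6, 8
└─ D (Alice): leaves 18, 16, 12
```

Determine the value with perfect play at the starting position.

5

B (Alice): max(-10, 5, -17) = 5
C (Alice): max(6, 8) = 8
D (Alice): max(18, 16, 12) = 18
Root (Bob): min(5, 8, 18) = 5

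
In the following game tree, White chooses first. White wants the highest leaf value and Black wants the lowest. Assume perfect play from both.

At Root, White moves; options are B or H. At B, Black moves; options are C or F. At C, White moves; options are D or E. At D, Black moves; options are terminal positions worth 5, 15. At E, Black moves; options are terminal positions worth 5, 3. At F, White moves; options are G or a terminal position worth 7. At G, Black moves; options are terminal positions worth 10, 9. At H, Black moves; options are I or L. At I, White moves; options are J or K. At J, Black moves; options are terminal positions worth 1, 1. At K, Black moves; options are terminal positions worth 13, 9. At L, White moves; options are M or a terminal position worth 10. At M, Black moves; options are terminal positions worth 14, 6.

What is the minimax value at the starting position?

9

D (Black): min(5, 15) = 5
E (Black): min(5, 3) = 3
C (White): max(5, 3) = 5
G (Black): min(10, 9) = 9
F (White): max(9, 7) = 9
B (Black): min(5, 9) = 5
J (Black): min(1, 1) = 1
K (Black): min(13, 9) = 9
I (White): max(1, 9) = 9
M (Black): min(14, 6) = 6
L (White): max(6, 10) = 10
H (Black): min(9, 10) = 9
Root (White): max(5, 9) = 9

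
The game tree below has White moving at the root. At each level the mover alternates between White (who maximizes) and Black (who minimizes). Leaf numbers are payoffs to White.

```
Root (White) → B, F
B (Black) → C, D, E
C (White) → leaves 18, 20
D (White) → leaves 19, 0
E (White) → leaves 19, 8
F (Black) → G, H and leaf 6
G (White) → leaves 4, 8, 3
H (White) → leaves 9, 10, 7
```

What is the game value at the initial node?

C (White): max(18, 20) = 20
D (White): max(19, 0) = 19
E (White): max(19, 8) = 19
B (Black): min(20, 19, 19) = 19
G (White): max(4, 8, 3) = 8
H (White): max(9, 10, 7) = 10
F (Black): min(8, 10, 6) = 6
Root (White): max(19, 6) = 19

19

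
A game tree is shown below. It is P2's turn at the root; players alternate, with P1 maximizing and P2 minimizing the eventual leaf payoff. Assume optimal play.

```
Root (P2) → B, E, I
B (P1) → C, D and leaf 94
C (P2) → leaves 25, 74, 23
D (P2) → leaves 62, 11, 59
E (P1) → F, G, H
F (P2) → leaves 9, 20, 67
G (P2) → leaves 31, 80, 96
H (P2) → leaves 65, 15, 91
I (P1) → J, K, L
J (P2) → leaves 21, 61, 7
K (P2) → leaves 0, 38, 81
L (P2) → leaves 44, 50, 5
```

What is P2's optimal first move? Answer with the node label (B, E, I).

I

C (P2): min(25, 74, 23) = 23
D (P2): min(62, 11, 59) = 11
B (P1): max(23, 11, 94) = 94
F (P2): min(9, 20, 67) = 9
G (P2): min(31, 80, 96) = 31
H (P2): min(65, 15, 91) = 15
E (P1): max(9, 31, 15) = 31
J (P2): min(21, 61, 7) = 7
K (P2): min(0, 38, 81) = 0
L (P2): min(44, 50, 5) = 5
I (P1): max(7, 0, 5) = 7
Root (P2): min(94, 31, 7) = 7
P2 picks the child with the lowest value: I (value 7).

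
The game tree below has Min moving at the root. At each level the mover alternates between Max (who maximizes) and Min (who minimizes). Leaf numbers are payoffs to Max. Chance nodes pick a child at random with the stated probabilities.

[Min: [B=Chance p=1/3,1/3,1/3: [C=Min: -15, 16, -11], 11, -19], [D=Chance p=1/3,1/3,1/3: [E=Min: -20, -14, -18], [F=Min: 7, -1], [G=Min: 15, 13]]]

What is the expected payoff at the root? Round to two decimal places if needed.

C (Min): min(-15, 16, -11) = -15
B (Chance): 1/3·-15 + 1/3·11 + 1/3·-19 = -7.67
E (Min): min(-20, -14, -18) = -20
F (Min): min(7, -1) = -1
G (Min): min(15, 13) = 13
D (Chance): 1/3·-20 + 1/3·-1 + 1/3·13 = -2.67
Root (Min): min(-7.67, -2.67) = -7.67

-7.67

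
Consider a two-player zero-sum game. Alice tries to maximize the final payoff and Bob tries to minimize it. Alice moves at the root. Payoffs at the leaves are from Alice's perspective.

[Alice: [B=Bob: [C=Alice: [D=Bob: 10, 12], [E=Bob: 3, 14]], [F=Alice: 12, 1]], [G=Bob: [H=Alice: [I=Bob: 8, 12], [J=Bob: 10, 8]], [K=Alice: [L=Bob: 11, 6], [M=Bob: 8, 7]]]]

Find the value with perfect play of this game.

D (Bob): min(10, 12) = 10
E (Bob): min(3, 14) = 3
C (Alice): max(10, 3) = 10
F (Alice): max(12, 1) = 12
B (Bob): min(10, 12) = 10
I (Bob): min(8, 12) = 8
J (Bob): min(10, 8) = 8
H (Alice): max(8, 8) = 8
L (Bob): min(11, 6) = 6
M (Bob): min(8, 7) = 7
K (Alice): max(6, 7) = 7
G (Bob): min(8, 7) = 7
Root (Alice): max(10, 7) = 10

10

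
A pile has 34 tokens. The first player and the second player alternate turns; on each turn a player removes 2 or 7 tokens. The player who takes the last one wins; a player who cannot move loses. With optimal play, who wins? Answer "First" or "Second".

First

Positions where the player to move wins (W) vs loses (L):
i:   0  1  2  3  4  5  6  7  8  9 10 11 12 13 14 15 16 17 18 19 20 21 22 23 24 25 26 27 28 29 30 31 32 33 34
     L  L  W  W  L  L  W  W  W  L  L  W  W  L  L  W  W  W  L  L  W  W  L  L  W  W  W  L  L  W  W  L  L  W  W
Position 34 is W, so the first player wins.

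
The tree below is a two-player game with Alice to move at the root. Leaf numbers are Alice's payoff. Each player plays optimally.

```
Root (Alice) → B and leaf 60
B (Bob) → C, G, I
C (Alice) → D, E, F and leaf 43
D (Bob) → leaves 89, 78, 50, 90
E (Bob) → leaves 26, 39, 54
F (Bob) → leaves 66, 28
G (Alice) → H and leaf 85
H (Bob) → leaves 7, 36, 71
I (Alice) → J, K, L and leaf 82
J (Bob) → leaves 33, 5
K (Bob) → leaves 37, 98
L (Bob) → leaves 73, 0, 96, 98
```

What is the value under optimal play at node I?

J: min(33, 5) = 5
K: min(37, 98) = 37
L: min(73, 0, 96, 98) = 0
I: max(5, 37, 0, 82) = 82

82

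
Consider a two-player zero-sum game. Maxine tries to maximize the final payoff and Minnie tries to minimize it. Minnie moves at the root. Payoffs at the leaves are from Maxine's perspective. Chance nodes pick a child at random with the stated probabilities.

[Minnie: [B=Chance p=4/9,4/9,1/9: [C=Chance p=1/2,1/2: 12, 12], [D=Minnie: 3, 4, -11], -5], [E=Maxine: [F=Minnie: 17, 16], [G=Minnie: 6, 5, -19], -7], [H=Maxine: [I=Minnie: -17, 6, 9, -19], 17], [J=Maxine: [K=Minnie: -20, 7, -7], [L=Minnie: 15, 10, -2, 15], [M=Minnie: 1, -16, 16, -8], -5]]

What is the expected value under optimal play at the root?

-2

C (Chance): 1/2·12 + 1/2·12 = 12
D (Minnie): min(3, 4, -11) = -11
B (Chance): 4/9·12 + 4/9·-11 + 1/9·-5 = -0.11
F (Minnie): min(17, 16) = 16
G (Minnie): min(6, 5, -19) = -19
E (Maxine): max(16, -19, -7) = 16
I (Minnie): min(-17, 6, 9, -19) = -19
H (Maxine): max(-19, 17) = 17
K (Minnie): min(-20, 7, -7) = -20
L (Minnie): min(15, 10, -2, 15) = -2
M (Minnie): min(1, -16, 16, -8) = -16
J (Maxine): max(-20, -2, -16, -5) = -2
Root (Minnie): min(-0.11, 16, 17, -2) = -2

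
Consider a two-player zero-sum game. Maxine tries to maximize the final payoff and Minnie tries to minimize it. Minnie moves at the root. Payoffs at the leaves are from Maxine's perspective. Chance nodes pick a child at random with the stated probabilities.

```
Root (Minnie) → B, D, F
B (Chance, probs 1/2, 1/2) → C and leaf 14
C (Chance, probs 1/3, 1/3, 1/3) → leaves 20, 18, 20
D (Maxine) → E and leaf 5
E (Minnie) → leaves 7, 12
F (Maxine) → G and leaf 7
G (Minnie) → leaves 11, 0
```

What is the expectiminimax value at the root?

7

C (Chance): 1/3·20 + 1/3·18 + 1/3·20 = 19.33
B (Chance): 1/2·19.33 + 1/2·14 = 16.67
E (Minnie): min(7, 12) = 7
D (Maxine): max(7, 5) = 7
G (Minnie): min(11, 0) = 0
F (Maxine): max(0, 7) = 7
Root (Minnie): min(16.67, 7, 7) = 7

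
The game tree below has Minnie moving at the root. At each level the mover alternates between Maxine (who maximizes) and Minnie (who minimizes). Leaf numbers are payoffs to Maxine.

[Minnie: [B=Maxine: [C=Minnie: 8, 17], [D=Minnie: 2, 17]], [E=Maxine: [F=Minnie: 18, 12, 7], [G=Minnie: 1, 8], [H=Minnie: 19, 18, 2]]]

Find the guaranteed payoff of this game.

7

C (Minnie): min(8, 17) = 8
D (Minnie): min(2, 17) = 2
B (Maxine): max(8, 2) = 8
F (Minnie): min(18, 12, 7) = 7
G (Minnie): min(1, 8) = 1
H (Minnie): min(19, 18, 2) = 2
E (Maxine): max(7, 1, 2) = 7
Root (Minnie): min(8, 7) = 7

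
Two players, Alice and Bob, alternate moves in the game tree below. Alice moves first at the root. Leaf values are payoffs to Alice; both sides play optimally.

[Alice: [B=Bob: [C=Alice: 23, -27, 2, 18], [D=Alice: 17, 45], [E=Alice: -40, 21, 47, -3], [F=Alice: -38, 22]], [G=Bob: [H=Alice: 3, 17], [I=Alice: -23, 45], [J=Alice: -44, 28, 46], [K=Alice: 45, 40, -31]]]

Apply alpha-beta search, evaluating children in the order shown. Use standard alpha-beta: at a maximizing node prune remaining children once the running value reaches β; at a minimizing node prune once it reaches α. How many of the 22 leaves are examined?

13

C [α=-∞,β=+∞]: v=23
D [α=-∞,β=23]: v=45
E [α=-∞,β=23]: v=47 after child 3 ≥ β → β-cutoff, skip 1
F [α=-∞,β=23]: v=22
B [α=-∞,β=+∞]: v=22
H [α=22,β=+∞]: v=17
G [α=22,β=+∞]: v=17 after child 1 ≤ α → α-cutoff, skip 3
Root [α=-∞,β=+∞]: v=22
Leaves evaluated: 13 of 22.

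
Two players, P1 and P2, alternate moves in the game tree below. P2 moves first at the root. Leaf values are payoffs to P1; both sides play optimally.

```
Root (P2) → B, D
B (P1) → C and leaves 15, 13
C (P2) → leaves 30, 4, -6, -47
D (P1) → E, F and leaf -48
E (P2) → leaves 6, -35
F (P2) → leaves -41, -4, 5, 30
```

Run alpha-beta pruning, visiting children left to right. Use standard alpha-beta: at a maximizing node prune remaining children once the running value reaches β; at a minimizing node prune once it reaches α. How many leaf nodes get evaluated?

C [α=-∞,β=+∞]: v=-47
B [α=-∞,β=+∞]: v=15
E [α=-∞,β=15]: v=-35
F [α=-35,β=15]: v=-41 after child 1 ≤ α → α-cutoff, skip 3
D [α=-∞,β=15]: v=-35
Root [α=-∞,β=+∞]: v=-35
Leaves evaluated: 10 of 13.

10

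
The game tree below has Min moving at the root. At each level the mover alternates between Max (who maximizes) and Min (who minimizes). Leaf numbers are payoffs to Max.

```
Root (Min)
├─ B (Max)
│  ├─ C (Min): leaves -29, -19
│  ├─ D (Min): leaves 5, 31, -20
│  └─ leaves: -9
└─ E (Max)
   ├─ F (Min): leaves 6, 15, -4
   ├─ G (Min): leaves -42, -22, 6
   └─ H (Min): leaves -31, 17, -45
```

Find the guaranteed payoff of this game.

-9

C (Min): min(-29, -19) = -29
D (Min): min(5, 31, -20) = -20
B (Max): max(-29, -20, -9) = -9
F (Min): min(6, 15, -4) = -4
G (Min): min(-42, -22, 6) = -42
H (Min): min(-31, 17, -45) = -45
E (Max): max(-4, -42, -45) = -4
Root (Min): min(-9, -4) = -9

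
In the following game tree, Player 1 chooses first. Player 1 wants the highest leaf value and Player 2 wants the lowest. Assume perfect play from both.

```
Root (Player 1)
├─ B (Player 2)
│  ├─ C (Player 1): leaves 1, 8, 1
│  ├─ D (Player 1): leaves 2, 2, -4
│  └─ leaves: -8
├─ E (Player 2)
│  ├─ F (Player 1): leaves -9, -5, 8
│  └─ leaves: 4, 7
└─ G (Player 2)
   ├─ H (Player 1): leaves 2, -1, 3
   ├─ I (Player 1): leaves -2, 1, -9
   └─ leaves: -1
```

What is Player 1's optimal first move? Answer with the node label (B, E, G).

E

C (Player 1): max(1, 8, 1) = 8
D (Player 1): max(2, 2, -4) = 2
B (Player 2): min(8, 2, -8) = -8
F (Player 1): max(-9, -5, 8) = 8
E (Player 2): min(8, 4, 7) = 4
H (Player 1): max(2, -1, 3) = 3
I (Player 1): max(-2, 1, -9) = 1
G (Player 2): min(3, 1, -1) = -1
Root (Player 1): max(-8, 4, -1) = 4
Player 1 picks the child with the highest value: E (value 4).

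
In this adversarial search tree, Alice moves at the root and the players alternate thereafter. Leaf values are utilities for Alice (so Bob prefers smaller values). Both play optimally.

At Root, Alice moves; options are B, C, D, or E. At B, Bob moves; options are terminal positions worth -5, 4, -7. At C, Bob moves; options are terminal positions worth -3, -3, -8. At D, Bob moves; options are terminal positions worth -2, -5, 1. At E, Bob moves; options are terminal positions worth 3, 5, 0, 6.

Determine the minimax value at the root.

B (Bob): min(-5, 4, -7) = -7
C (Bob): min(-3, -3, -8) = -8
D (Bob): min(-2, -5, 1) = -5
E (Bob): min(3, 5, 0, 6) = 0
Root (Alice): max(-7, -8, -5, 0) = 0

0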